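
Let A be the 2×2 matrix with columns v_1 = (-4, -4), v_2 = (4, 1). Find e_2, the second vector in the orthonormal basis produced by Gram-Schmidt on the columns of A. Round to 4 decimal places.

e_2 = (0.7071, -0.7071)

v_1 = (-4, -4); ‖v_1‖ = 5.6569, so e_1 = (-0.7071, -0.7071).
e_1·v_2 = (-0.7071)·4 + (-0.7071)·1 = -3.5355.
u_2 = v_2 + 3.5355·e_1 = (1.5000, -1.5000).
‖u_2‖ = 2.1213, so e_2 = (0.7071, -0.7071).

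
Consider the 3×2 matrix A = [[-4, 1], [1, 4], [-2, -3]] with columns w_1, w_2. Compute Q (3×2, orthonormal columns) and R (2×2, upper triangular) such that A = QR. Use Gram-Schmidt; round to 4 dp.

Q = [[-0.8729, 0.4348], [0.2182, 0.7537], [-0.4364, -0.4928]], R = [[4.5826, 1.3093], [0.0000, 4.9281]]

w_1 = (-4, 1, -2); ‖w_1‖ = 4.5826, so q_1 = (-0.8729, 0.2182, -0.4364).
q_1·w_2 = (-0.8729)·1 + 0.2182·4 + (-0.4364)·(-3) = 1.3093.
u_2 = w_2 − 1.3093·q_1 = (2.1429, 3.7143, -2.4286).
‖u_2‖ = 4.9281, so q_2 = (0.4348, 0.7537, -0.4928).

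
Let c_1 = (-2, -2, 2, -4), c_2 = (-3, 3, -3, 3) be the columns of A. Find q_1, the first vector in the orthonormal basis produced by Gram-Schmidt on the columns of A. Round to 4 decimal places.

c_1 = (-2, -2, 2, -4); ‖c_1‖ = 5.2915, so q_1 = (-0.3780, -0.3780, 0.3780, -0.7559).

q_1 = (-0.3780, -0.3780, 0.3780, -0.7559)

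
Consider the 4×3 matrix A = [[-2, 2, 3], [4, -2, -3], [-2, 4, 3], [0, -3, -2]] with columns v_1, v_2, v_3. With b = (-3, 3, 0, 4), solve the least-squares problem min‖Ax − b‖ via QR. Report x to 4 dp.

v_1 = (-2, 4, -2, 0); ‖v_1‖ = 4.8990, so e_1 = (-0.4082, 0.8165, -0.4082, 0.0000).
e_1·v_2 = (-0.4082)·2 + 0.8165·(-2) + (-0.4082)·4 + 0.0000·(-3) = -4.0825.
u_2 = v_2 + 4.0825·e_1 = (0.3333, 1.3333, 2.3333, -3.0000).
‖u_2‖ = 4.0415, so e_2 = (0.0825, 0.3299, 0.5774, -0.7423).
e_1·v_3 = (-0.4082)·3 + 0.8165·(-3) + (-0.4082)·3 + 0.0000·(-2) = -4.8990; e_2·v_3 = 0.0825·3 + 0.3299·(-3) + 0.5774·3 + (-0.7423)·(-2) = 2.4744.
u_3 = v_3 + 4.8990·e_1 − 2.4744·e_2 = (0.7959, 0.1837, -0.4286, -0.1633).
‖u_3‖ = 0.9368, so e_3 = (0.8496, 0.1961, -0.4575, -0.1743).
Qᵀb = (3.6742, -2.2269, -2.6578).
Back-substitute: x_3 = -2.6578/0.9368 = -2.8372.
x_2 = (-2.2269 − 2.4744·(-2.8372))/4.0415 = 1.1860.
x_1 = (3.6742 + 4.0825·1.1860 + 4.8990·(-2.8372))/4.8990 = -1.0988.

x = (-1.0988, 1.1860, -2.8372)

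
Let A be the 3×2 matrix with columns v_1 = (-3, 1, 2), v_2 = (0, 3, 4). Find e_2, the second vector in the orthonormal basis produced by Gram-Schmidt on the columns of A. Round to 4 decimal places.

v_1 = (-3, 1, 2); ‖v_1‖ = 3.7417, so e_1 = (-0.8018, 0.2673, 0.5345).
e_1·v_2 = (-0.8018)·0 + 0.2673·3 + 0.5345·4 = 2.9399.
u_2 = v_2 − 2.9399·e_1 = (2.3571, 2.2143, 2.4286).
‖u_2‖ = 4.0444, so e_2 = (0.5828, 0.5475, 0.6005).

e_2 = (0.5828, 0.5475, 0.6005)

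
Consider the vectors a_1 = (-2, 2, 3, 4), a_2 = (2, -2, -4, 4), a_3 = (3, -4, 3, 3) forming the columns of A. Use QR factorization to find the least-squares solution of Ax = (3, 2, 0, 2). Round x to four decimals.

x = (0.2026, 0.2537, 0.0472)

a_1 = (-2, 2, 3, 4); ‖a_1‖ = 5.7446, so q_1 = (-0.3482, 0.3482, 0.5222, 0.6963).
q_1·a_2 = (-0.3482)·2 + 0.3482·(-2) + 0.5222·(-4) + 0.6963·4 = -0.6963.
u_2 = a_2 + 0.6963·q_1 = (1.7576, -1.7576, -3.6364, 4.4848).
‖u_2‖ = 6.2861, so q_2 = (0.2796, -0.2796, -0.5785, 0.7135).
q_1·a_3 = (-0.3482)·3 + 0.3482·(-4) + 0.5222·3 + 0.6963·3 = 1.2185; q_2·a_3 = 0.2796·3 + (-0.2796)·(-4) + (-0.5785)·3 + 0.7135·3 = 2.3621.
u_3 = a_3 − 1.2185·q_1 − 2.3621·q_2 = (2.7638, -3.7638, 3.7301, 0.4663).
‖u_3‖ = 5.9946, so q_3 = (0.4610, -0.6279, 0.6222, 0.0778).
Qᵀb = (1.0445, 1.7065, 0.2830).
Back-substitute: x_3 = 0.2830/5.9946 = 0.0472.
x_2 = (1.7065 − 2.3621·0.0472)/6.2861 = 0.2537.
x_1 = (1.0445 + 0.6963·0.2537 − 1.2185·0.0472)/5.7446 = 0.2026.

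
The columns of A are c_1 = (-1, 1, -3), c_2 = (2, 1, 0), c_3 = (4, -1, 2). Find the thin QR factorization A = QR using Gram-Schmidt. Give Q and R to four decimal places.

q_1 = c_1/‖c_1‖ = (-1, 1, -3)/3.3166 = (-0.3015, 0.3015, -0.9045).
r_{12} = q_1·c_2 = -0.3015.
u_2 = c_2 + 0.3015·q_1 = (1.9091, 1.0909, -0.2727).
‖u_2‖ = 2.2156, so q_2 = (0.8616, 0.4924, -0.1231).
r_{13} = q_1·c_3 = -3.3166; r_{23} = q_2·c_3 = 2.7080.
u_3 = c_3 + 3.3166·q_1 − 2.7080·q_2 = (0.6667, -1.3333, -0.6667).
‖u_3‖ = 1.6330, so q_3 = (0.4082, -0.8165, -0.4082).

Q = [[-0.3015, 0.8616, 0.4082], [0.3015, 0.4924, -0.8165], [-0.9045, -0.1231, -0.4082]], R = [[3.3166, -0.3015, -3.3166], [0.0000, 2.2156, 2.7080], [0.0000, 0.0000, 1.6330]]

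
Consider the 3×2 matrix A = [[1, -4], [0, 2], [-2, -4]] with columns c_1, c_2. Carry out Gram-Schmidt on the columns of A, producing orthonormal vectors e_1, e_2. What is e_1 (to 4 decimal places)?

e_1 = c_1/‖c_1‖ = (1, 0, -2)/2.2361 = (0.4472, 0.0000, -0.8944).

e_1 = (0.4472, 0.0000, -0.8944)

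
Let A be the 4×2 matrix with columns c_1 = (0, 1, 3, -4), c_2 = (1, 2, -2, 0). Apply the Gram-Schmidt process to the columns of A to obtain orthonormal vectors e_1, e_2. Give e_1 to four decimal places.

e_1 = c_1/‖c_1‖ = (0, 1, 3, -4)/5.0990 = (0.0000, 0.1961, 0.5883, -0.7845).

e_1 = (0.0000, 0.1961, 0.5883, -0.7845)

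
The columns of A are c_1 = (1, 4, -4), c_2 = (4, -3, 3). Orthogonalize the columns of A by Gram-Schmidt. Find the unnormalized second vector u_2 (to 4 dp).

u_2 = (4.6061, -0.5758, 0.5758)

c_1 = (1, 4, -4); ‖c_1‖ = 5.7446, so e_1 = (0.1741, 0.6963, -0.6963).
e_1·c_2 = 0.1741·4 + 0.6963·(-3) + (-0.6963)·3 = -3.4816.
u_2 = c_2 + 3.4816·e_1 = (4.6061, -0.5758, 0.5758).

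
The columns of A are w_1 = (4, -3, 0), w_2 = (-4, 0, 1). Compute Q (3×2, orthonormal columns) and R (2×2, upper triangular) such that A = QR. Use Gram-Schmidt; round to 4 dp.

w_1 = (4, -3, 0); ‖w_1‖ = 5.0000, so q_1 = (0.8000, -0.6000, 0.0000).
q_1·w_2 = 0.8000·(-4) + (-0.6000)·0 + 0.0000·1 = -3.2000.
u_2 = w_2 + 3.2000·q_1 = (-1.4400, -1.9200, 1.0000).
‖u_2‖ = 2.6000, so q_2 = (-0.5538, -0.7385, 0.3846).

Q = [[0.8000, -0.5538], [-0.6000, -0.7385], [0.0000, 0.3846]], R = [[5.0000, -3.2000], [0.0000, 2.6000]]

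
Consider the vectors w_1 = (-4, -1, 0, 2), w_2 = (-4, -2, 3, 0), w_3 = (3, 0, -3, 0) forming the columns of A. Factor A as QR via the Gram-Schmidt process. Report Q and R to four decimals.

e_1 = w_1/‖w_1‖ = (-4, -1, 0, 2)/4.5826 = (-0.8729, -0.2182, 0.0000, 0.4364).
r_{12} = e_1·w_2 = 3.9279.
u_2 = w_2 − 3.9279·e_1 = (-0.5714, -1.1429, 3.0000, -1.7143).
‖u_2‖ = 3.6839, so e_2 = (-0.1551, -0.3102, 0.8143, -0.4653).
r_{13} = e_1·w_3 = -2.6186; r_{23} = e_2·w_3 = -2.9084.
u_3 = w_3 + 2.6186·e_1 + 2.9084·e_2 = (0.2632, -1.4737, -0.6316, -0.2105).
‖u_3‖ = 1.6384, so e_3 = (0.1606, -0.8995, -0.3855, -0.1285).

Q = [[-0.8729, -0.1551, 0.1606], [-0.2182, -0.3102, -0.8995], [0.0000, 0.8143, -0.3855], [0.4364, -0.4653, -0.1285]], R = [[4.5826, 3.9279, -2.6186], [0.0000, 3.6839, -2.9084], [0.0000, 0.0000, 1.6384]]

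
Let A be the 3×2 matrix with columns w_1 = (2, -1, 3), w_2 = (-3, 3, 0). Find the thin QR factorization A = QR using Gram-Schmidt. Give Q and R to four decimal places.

w_1 = (2, -1, 3); ‖w_1‖ = 3.7417, so q_1 = (0.5345, -0.2673, 0.8018).
q_1·w_2 = 0.5345·(-3) + (-0.2673)·3 + 0.8018·0 = -2.4054.
u_2 = w_2 + 2.4054·q_1 = (-1.7143, 2.3571, 1.9286).
‖u_2‖ = 3.4949, so q_2 = (-0.4905, 0.6745, 0.5518).

Q = [[0.5345, -0.4905], [-0.2673, 0.6745], [0.8018, 0.5518]], R = [[3.7417, -2.4054], [0.0000, 3.4949]]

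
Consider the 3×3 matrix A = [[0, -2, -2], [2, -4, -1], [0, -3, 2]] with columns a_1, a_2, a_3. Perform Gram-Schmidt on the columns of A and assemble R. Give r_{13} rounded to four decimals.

r_{13} = -1.0000

q_1 = a_1/‖a_1‖ = (0, 2, 0)/2.0000 = (0.0000, 1.0000, 0.0000).
r_{13} = q_1·a_3 = -1.0000.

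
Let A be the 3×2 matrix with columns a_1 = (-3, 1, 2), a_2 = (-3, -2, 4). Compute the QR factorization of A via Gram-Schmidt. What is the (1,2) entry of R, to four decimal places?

a_1 = (-3, 1, 2); ‖a_1‖ = 3.7417, so e_1 = (-0.8018, 0.2673, 0.5345).
r_{12} = e_1·a_2 = 4.0089.

r_{12} = 4.0089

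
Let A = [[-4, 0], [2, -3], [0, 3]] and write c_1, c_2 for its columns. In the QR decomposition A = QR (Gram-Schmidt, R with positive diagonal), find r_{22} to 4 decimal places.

e_1 = c_1/‖c_1‖ = (-4, 2, 0)/4.4721 = (-0.8944, 0.4472, 0.0000).
r_{12} = e_1·c_2 = -1.3416.
u_2 = c_2 + 1.3416·e_1 = (-1.2000, -2.4000, 3.0000).
r_{22} = ‖u_2‖ = 4.0249.

r_{22} = 4.0249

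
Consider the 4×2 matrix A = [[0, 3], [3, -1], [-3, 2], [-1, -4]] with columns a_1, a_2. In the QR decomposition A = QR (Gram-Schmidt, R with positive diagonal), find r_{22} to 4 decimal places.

a_1 = (0, 3, -3, -1); ‖a_1‖ = 4.3589, so e_1 = (0.0000, 0.6882, -0.6882, -0.2294).
e_1·a_2 = 0.0000·3 + 0.6882·(-1) + (-0.6882)·2 + (-0.2294)·(-4) = -1.1471.
u_2 = a_2 + 1.1471·e_1 = (3.0000, -0.2105, 1.2105, -4.2632).
r_{22} = ‖u_2‖ = 5.3558.

r_{22} = 5.3558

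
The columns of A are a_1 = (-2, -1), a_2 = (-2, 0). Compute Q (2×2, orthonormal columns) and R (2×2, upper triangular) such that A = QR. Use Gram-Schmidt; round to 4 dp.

Q = [[-0.8944, -0.4472], [-0.4472, 0.8944]], R = [[2.2361, 1.7889], [0.0000, 0.8944]]

a_1 = (-2, -1); ‖a_1‖ = 2.2361, so e_1 = (-0.8944, -0.4472).
e_1·a_2 = (-0.8944)·(-2) + (-0.4472)·0 = 1.7889.
u_2 = a_2 − 1.7889·e_1 = (-0.4000, 0.8000).
‖u_2‖ = 0.8944, so e_2 = (-0.4472, 0.8944).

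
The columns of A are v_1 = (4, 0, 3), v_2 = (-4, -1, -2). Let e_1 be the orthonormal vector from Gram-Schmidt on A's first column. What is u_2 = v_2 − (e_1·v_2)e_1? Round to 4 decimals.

u_2 = (-0.4800, -1.0000, 0.6400)

v_1 = (4, 0, 3); ‖v_1‖ = 5.0000, so e_1 = (0.8000, 0.0000, 0.6000).
e_1·v_2 = 0.8000·(-4) + 0.0000·(-1) + 0.6000·(-2) = -4.4000.
u_2 = v_2 + 4.4000·e_1 = (-0.4800, -1.0000, 0.6400).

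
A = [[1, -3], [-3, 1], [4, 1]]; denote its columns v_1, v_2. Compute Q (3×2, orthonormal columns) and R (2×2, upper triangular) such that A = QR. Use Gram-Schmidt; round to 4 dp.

Q = [[0.1961, -0.8876], [-0.5883, 0.2336], [0.7845, 0.3971]], R = [[5.0990, -0.3922], [0.0000, 3.2933]]

v_1 = (1, -3, 4); ‖v_1‖ = 5.0990, so e_1 = (0.1961, -0.5883, 0.7845).
e_1·v_2 = 0.1961·(-3) + (-0.5883)·1 + 0.7845·1 = -0.3922.
u_2 = v_2 + 0.3922·e_1 = (-2.9231, 0.7692, 1.3077).
‖u_2‖ = 3.2933, so e_2 = (-0.8876, 0.2336, 0.3971).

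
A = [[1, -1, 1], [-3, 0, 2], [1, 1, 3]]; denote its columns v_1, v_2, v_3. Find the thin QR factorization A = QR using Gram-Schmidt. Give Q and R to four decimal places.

Q = [[0.3015, -0.7071, 0.6396], [-0.9045, 0.0000, 0.4264], [0.3015, 0.7071, 0.6396]], R = [[3.3166, 0.0000, -0.6030], [0.0000, 1.4142, 1.4142], [0.0000, 0.0000, 3.4112]]

v_1 = (1, -3, 1); ‖v_1‖ = 3.3166, so q_1 = (0.3015, -0.9045, 0.3015).
q_1·v_2 = 0.3015·(-1) + (-0.9045)·0 + 0.3015·1 = 0.0000.
u_2 = v_2 + 0.0000·q_1 = (-1.0000, 0.0000, 1.0000).
‖u_2‖ = 1.4142, so q_2 = (-0.7071, 0.0000, 0.7071).
q_1·v_3 = 0.3015·1 + (-0.9045)·2 + 0.3015·3 = -0.6030; q_2·v_3 = (-0.7071)·1 + 0.0000·2 + 0.7071·3 = 1.4142.
u_3 = v_3 + 0.6030·q_1 − 1.4142·q_2 = (2.1818, 1.4545, 2.1818).
‖u_3‖ = 3.4112, so q_3 = (0.6396, 0.4264, 0.6396).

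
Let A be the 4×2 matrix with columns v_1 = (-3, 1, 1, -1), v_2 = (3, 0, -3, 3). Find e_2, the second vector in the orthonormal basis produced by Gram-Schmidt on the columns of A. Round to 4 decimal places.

v_1 = (-3, 1, 1, -1); ‖v_1‖ = 3.4641, so e_1 = (-0.8660, 0.2887, 0.2887, -0.2887).
e_1·v_2 = (-0.8660)·3 + 0.2887·0 + 0.2887·(-3) + (-0.2887)·3 = -4.3301.
u_2 = v_2 + 4.3301·e_1 = (-0.7500, 1.2500, -1.7500, 1.7500).
‖u_2‖ = 2.8723, so e_2 = (-0.2611, 0.4352, -0.6093, 0.6093).

e_2 = (-0.2611, 0.4352, -0.6093, 0.6093)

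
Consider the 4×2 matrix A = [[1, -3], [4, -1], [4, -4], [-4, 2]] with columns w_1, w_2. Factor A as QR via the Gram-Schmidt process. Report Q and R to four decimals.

Q = [[0.1429, -0.7345], [0.5714, 0.4749], [0.5714, -0.4559], [-0.5714, -0.1646]], R = [[7.0000, -4.4286], [0.0000, 3.2230]]

q_1 = w_1/‖w_1‖ = (1, 4, 4, -4)/7.0000 = (0.1429, 0.5714, 0.5714, -0.5714).
r_{12} = q_1·w_2 = -4.4286.
u_2 = w_2 + 4.4286·q_1 = (-2.3673, 1.5306, -1.4694, -0.5306).
‖u_2‖ = 3.2230, so q_2 = (-0.7345, 0.4749, -0.4559, -0.1646).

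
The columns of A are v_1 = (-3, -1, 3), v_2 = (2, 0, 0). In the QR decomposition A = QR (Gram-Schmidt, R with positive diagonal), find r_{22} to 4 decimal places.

r_{22} = 1.4510

v_1 = (-3, -1, 3); ‖v_1‖ = 4.3589, so q_1 = (-0.6882, -0.2294, 0.6882).
q_1·v_2 = (-0.6882)·2 + (-0.2294)·0 + 0.6882·0 = -1.3765.
u_2 = v_2 + 1.3765·q_1 = (1.0526, -0.3158, 0.9474).
r_{22} = ‖u_2‖ = 1.4510.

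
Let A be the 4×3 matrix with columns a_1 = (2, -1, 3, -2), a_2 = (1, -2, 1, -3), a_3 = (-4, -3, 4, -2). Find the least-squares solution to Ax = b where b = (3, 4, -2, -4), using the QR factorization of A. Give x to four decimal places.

x = (0.0210, 0.9482, -0.7913)

a_1 = (2, -1, 3, -2); ‖a_1‖ = 4.2426, so q_1 = (0.4714, -0.2357, 0.7071, -0.4714).
q_1·a_2 = 0.4714·1 + (-0.2357)·(-2) + 0.7071·1 + (-0.4714)·(-3) = 3.0641.
u_2 = a_2 − 3.0641·q_1 = (-0.4444, -1.2778, -1.1667, -1.5556).
‖u_2‖ = 2.3688, so q_2 = (-0.1876, -0.5394, -0.4925, -0.6567).
q_1·a_3 = 0.4714·(-4) + (-0.2357)·(-3) + 0.7071·4 + (-0.4714)·(-2) = 2.5927; q_2·a_3 = (-0.1876)·(-4) + (-0.5394)·(-3) + (-0.4925)·4 + (-0.6567)·(-2) = 1.7121.
u_3 = a_3 − 2.5927·q_1 − 1.7121·q_2 = (-4.9010, -1.4653, 3.0099, 0.3465).
‖u_3‖ = 5.9453, so q_3 = (-0.8243, -0.2465, 0.5063, 0.0583).
Qᵀb = (0.9428, 0.8912, -4.7046).
Back-substitute: x_3 = -4.7046/5.9453 = -0.7913.
x_2 = (0.8912 − 1.7121·(-0.7913))/2.3688 = 0.9482.
x_1 = (0.9428 − 3.0641·0.9482 − 2.5927·(-0.7913))/4.2426 = 0.0210.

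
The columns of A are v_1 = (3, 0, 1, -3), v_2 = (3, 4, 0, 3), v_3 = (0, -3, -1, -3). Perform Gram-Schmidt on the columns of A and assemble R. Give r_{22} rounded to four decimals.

r_{22} = 5.8310

e_1 = v_1/‖v_1‖ = (3, 0, 1, -3)/4.3589 = (0.6882, 0.0000, 0.2294, -0.6882).
r_{12} = e_1·v_2 = 0.0000.
u_2 = v_2 + 0.0000·e_1 = (3.0000, 4.0000, 0.0000, 3.0000).
r_{22} = ‖u_2‖ = 5.8310.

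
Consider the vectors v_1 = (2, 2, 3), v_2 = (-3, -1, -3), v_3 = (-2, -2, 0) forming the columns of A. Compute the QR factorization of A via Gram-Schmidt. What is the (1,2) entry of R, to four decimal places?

v_1 = (2, 2, 3); ‖v_1‖ = 4.1231, so q_1 = (0.4851, 0.4851, 0.7276).
r_{12} = q_1·v_2 = -4.1231.

r_{12} = -4.1231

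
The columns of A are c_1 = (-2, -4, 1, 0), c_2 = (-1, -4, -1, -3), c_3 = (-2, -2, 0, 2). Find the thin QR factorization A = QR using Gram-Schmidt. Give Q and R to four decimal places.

Q = [[-0.4364, 0.1701, -0.3606], [-0.8729, -0.2094, -0.0264], [0.2182, -0.4973, -0.8268], [0.0000, -0.8245, 0.4310]], R = [[4.5826, 3.7097, 2.6186], [0.0000, 3.6384, -1.5705], [0.0000, 0.0000, 1.6359]]

e_1 = c_1/‖c_1‖ = (-2, -4, 1, 0)/4.5826 = (-0.4364, -0.8729, 0.2182, 0.0000).
r_{12} = e_1·c_2 = 3.7097.
u_2 = c_2 − 3.7097·e_1 = (0.6190, -0.7619, -1.8095, -3.0000).
‖u_2‖ = 3.6384, so e_2 = (0.1701, -0.2094, -0.4973, -0.8245).
r_{13} = e_1·c_3 = 2.6186; r_{23} = e_2·c_3 = -1.5705.
u_3 = c_3 − 2.6186·e_1 + 1.5705·e_2 = (-0.5899, -0.0432, -1.3525, 0.7050).
‖u_3‖ = 1.6359, so e_3 = (-0.3606, -0.0264, -0.8268, 0.4310).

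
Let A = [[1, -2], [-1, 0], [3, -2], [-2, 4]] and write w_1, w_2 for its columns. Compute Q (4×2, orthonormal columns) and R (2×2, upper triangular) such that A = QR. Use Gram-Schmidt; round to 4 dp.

Q = [[0.2582, -0.3545], [-0.2582, -0.4051], [0.7746, 0.4557], [-0.5164, 0.7089]], R = [[3.8730, -4.1312], [0.0000, 2.6331]]

e_1 = w_1/‖w_1‖ = (1, -1, 3, -2)/3.8730 = (0.2582, -0.2582, 0.7746, -0.5164).
r_{12} = e_1·w_2 = -4.1312.
u_2 = w_2 + 4.1312·e_1 = (-0.9333, -1.0667, 1.2000, 1.8667).
‖u_2‖ = 2.6331, so e_2 = (-0.3545, -0.4051, 0.4557, 0.7089).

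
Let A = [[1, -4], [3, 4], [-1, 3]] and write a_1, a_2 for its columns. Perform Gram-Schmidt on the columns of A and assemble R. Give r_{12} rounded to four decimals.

a_1 = (1, 3, -1); ‖a_1‖ = 3.3166, so q_1 = (0.3015, 0.9045, -0.3015).
r_{12} = q_1·a_2 = 1.5076.

r_{12} = 1.5076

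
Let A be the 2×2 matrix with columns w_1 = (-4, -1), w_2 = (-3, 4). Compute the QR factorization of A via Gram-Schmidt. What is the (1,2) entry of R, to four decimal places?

r_{12} = 1.9403

e_1 = w_1/‖w_1‖ = (-4, -1)/4.1231 = (-0.9701, -0.2425).
r_{12} = e_1·w_2 = 1.9403.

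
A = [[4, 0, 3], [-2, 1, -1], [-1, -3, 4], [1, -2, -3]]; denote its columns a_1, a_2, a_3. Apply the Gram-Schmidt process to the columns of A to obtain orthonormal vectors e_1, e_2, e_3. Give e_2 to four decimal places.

a_1 = (4, -2, -1, 1); ‖a_1‖ = 4.6904, so e_1 = (0.8528, -0.4264, -0.2132, 0.2132).
e_1·a_2 = 0.8528·0 + (-0.4264)·1 + (-0.2132)·(-3) + 0.2132·(-2) = -0.2132.
u_2 = a_2 + 0.2132·e_1 = (0.1818, 0.9091, -3.0455, -1.9545).
‖u_2‖ = 3.7356, so e_2 = (0.0487, 0.2434, -0.8153, -0.5232).

e_2 = (0.0487, 0.2434, -0.8153, -0.5232)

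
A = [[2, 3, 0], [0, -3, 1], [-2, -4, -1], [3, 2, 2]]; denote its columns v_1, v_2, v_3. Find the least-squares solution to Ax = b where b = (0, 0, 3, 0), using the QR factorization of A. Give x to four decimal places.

v_1 = (2, 0, -2, 3); ‖v_1‖ = 4.1231, so q_1 = (0.4851, 0.0000, -0.4851, 0.7276).
q_1·v_2 = 0.4851·3 + 0.0000·(-3) + (-0.4851)·(-4) + 0.7276·2 = 4.8507.
u_2 = v_2 − 4.8507·q_1 = (0.6471, -3.0000, -1.6471, -1.5294).
‖u_2‖ = 3.8040, so q_2 = (0.1701, -0.7886, -0.4330, -0.4021).
q_1·v_3 = 0.4851·0 + 0.0000·1 + (-0.4851)·(-1) + 0.7276·2 = 1.9403; q_2·v_3 = 0.1701·0 + (-0.7886)·1 + (-0.4330)·(-1) + (-0.4021)·2 = -1.1598.
u_3 = v_3 − 1.9403·q_1 + 1.1598·q_2 = (-0.7439, 0.0854, -0.5610, 0.1220).
‖u_3‖ = 0.9435, so q_3 = (-0.7884, 0.0905, -0.5946, 0.1293).
Qᵀb = (-1.4552, -1.2989, -1.7837).
Back-substitute: x_3 = -1.7837/0.9435 = -1.8904.
x_2 = (-1.2989 + 1.1598·(-1.8904))/3.8040 = -0.9178.
x_1 = (-1.4552 − 4.8507·(-0.9178) − 1.9403·(-1.8904))/4.1231 = 1.6164.

x = (1.6164, -0.9178, -1.8904)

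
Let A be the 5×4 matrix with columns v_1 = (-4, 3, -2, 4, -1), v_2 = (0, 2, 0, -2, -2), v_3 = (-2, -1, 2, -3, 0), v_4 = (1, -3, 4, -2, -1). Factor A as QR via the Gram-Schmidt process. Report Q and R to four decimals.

Q = [[-0.5898, 0.0000, -0.7891, 0.1045], [0.4423, 0.5774, -0.2534, -0.2036], [-0.2949, 0.0000, 0.4062, 0.6259], [0.5898, -0.5774, -0.3675, 0.4155], [-0.1474, -0.5774, 0.1141, -0.6191]], R = [[6.7823, 0.0000, -1.6219, -4.1284], [0.0000, 3.4641, 1.1547, 0.0000], [0.0000, 0.0000, 3.7465, 2.2166], [0.0000, 0.0000, 0.0000, 3.0072]]

v_1 = (-4, 3, -2, 4, -1); ‖v_1‖ = 6.7823, so e_1 = (-0.5898, 0.4423, -0.2949, 0.5898, -0.1474).
e_1·v_2 = (-0.5898)·0 + 0.4423·2 + (-0.2949)·0 + 0.5898·(-2) + (-0.1474)·(-2) = 0.0000.
u_2 = v_2 + 0.0000·e_1 = (0.0000, 2.0000, 0.0000, -2.0000, -2.0000).
‖u_2‖ = 3.4641, so e_2 = (0.0000, 0.5774, 0.0000, -0.5774, -0.5774).
e_1·v_3 = (-0.5898)·(-2) + 0.4423·(-1) + (-0.2949)·2 + 0.5898·(-3) + (-0.1474)·0 = -1.6219; e_2·v_3 = 0.0000·(-2) + 0.5774·(-1) + 0.0000·2 + (-0.5774)·(-3) + (-0.5774)·0 = 1.1547.
u_3 = v_3 + 1.6219·e_1 − 1.1547·e_2 = (-2.9565, -0.9493, 1.5217, -1.3768, 0.4275).
‖u_3‖ = 3.7465, so e_3 = (-0.7891, -0.2534, 0.4062, -0.3675, 0.1141).
e_1·v_4 = (-0.5898)·1 + 0.4423·(-3) + (-0.2949)·4 + 0.5898·(-2) + (-0.1474)·(-1) = -4.1284; e_2·v_4 = 0.0000·1 + 0.5774·(-3) + 0.0000·4 + (-0.5774)·(-2) + (-0.5774)·(-1) = 0.0000; e_3·v_4 = (-0.7891)·1 + (-0.2534)·(-3) + 0.4062·4 + (-0.3675)·(-2) + 0.1141·(-1) = 2.2166.
u_4 = v_4 + 4.1284·e_1 + 0.0000·e_2 − 2.2166·e_3 = (0.3144, -0.6123, 1.8823, 1.2494, -1.8616).
‖u_4‖ = 3.0072, so e_4 = (0.1045, -0.2036, 0.6259, 0.4155, -0.6191).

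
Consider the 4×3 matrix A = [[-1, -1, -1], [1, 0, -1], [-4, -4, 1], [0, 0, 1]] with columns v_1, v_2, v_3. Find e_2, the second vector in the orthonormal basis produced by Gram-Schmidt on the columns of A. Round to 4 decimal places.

e_2 = (-0.0572, -0.9718, -0.2287, 0.0000)

v_1 = (-1, 1, -4, 0); ‖v_1‖ = 4.2426, so e_1 = (-0.2357, 0.2357, -0.9428, 0.0000).
e_1·v_2 = (-0.2357)·(-1) + 0.2357·0 + (-0.9428)·(-4) + 0.0000·0 = 4.0069.
u_2 = v_2 − 4.0069·e_1 = (-0.0556, -0.9444, -0.2222, 0.0000).
‖u_2‖ = 0.9718, so e_2 = (-0.0572, -0.9718, -0.2287, 0.0000).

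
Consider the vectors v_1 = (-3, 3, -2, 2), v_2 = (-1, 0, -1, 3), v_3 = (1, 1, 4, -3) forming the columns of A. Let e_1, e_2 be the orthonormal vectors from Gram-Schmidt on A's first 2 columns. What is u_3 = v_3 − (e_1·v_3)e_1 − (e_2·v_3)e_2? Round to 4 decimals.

u_3 = (-0.2727, 1.0000, 2.7273, 0.8182)

v_1 = (-3, 3, -2, 2); ‖v_1‖ = 5.0990, so e_1 = (-0.5883, 0.5883, -0.3922, 0.3922).
e_1·v_2 = (-0.5883)·(-1) + 0.5883·0 + (-0.3922)·(-1) + 0.3922·3 = 2.1573.
u_2 = v_2 − 2.1573·e_1 = (0.2692, -1.2692, -0.1538, 2.1538).
‖u_2‖ = 2.5192, so e_2 = (0.1069, -0.5038, -0.0611, 0.8550).
e_1·v_3 = (-0.5883)·1 + 0.5883·1 + (-0.3922)·4 + 0.3922·(-3) = -2.7456; e_2·v_3 = 0.1069·1 + (-0.5038)·1 + (-0.0611)·4 + 0.8550·(-3) = -3.2062.
u_3 = v_3 + 2.7456·e_1 + 3.2062·e_2 = (-0.2727, 1.0000, 2.7273, 0.8182).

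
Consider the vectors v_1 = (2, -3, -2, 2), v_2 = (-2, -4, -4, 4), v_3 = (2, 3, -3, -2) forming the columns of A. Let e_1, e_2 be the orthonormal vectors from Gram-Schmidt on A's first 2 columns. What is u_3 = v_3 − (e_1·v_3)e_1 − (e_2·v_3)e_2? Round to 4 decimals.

u_3 = (0.7907, 2.3721, -3.8837, -1.1163)

e_1 = v_1/‖v_1‖ = (2, -3, -2, 2)/4.5826 = (0.4364, -0.6547, -0.4364, 0.4364).
r_{12} = e_1·v_2 = 5.2372.
u_2 = v_2 − 5.2372·e_1 = (-4.2857, -0.5714, -1.7143, 1.7143).
‖u_2‖ = 4.9570, so e_2 = (-0.8646, -0.1153, -0.3458, 0.3458).
r_{13} = e_1·v_3 = -0.6547; r_{23} = e_2·v_3 = -1.7292.
u_3 = v_3 + 0.6547·e_1 + 1.7292·e_2 = (0.7907, 2.3721, -3.8837, -1.1163).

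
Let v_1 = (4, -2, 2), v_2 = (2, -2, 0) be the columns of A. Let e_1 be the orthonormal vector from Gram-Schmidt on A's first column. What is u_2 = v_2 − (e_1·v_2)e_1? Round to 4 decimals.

e_1 = v_1/‖v_1‖ = (4, -2, 2)/4.8990 = (0.8165, -0.4082, 0.4082).
r_{12} = e_1·v_2 = 2.4495.
u_2 = v_2 − 2.4495·e_1 = (0.0000, -1.0000, -1.0000).

u_2 = (0.0000, -1.0000, -1.0000)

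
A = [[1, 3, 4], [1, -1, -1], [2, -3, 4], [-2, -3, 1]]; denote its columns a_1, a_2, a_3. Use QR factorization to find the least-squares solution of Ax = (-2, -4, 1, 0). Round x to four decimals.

e_1 = a_1/‖a_1‖ = (1, 1, 2, -2)/3.1623 = (0.3162, 0.3162, 0.6325, -0.6325).
r_{12} = e_1·a_2 = 0.6325.
u_2 = a_2 − 0.6325·e_1 = (2.8000, -1.2000, -3.4000, -2.6000).
‖u_2‖ = 5.2536, so e_2 = (0.5330, -0.2284, -0.6472, -0.4949).
r_{13} = e_1·a_3 = 2.8460; r_{23} = e_2·a_3 = -0.7233.
u_3 = a_3 − 2.8460·e_1 + 0.7233·e_2 = (3.4855, -2.0652, 1.7319, 2.4420).
‖u_3‖ = 5.0375, so e_3 = (0.6919, -0.4100, 0.3438, 0.4848).
Qᵀb = (-1.2649, -0.7995, 0.5998).
Back-substitute: x_3 = 0.5998/5.0375 = 0.1191.
x_2 = (-0.7995 + 0.7233·0.1191)/5.2536 = -0.1358.
x_1 = (-1.2649 − 0.6325·(-0.1358) − 2.8460·0.1191)/3.1623 = -0.4800.

x = (-0.4800, -0.1358, 0.1191)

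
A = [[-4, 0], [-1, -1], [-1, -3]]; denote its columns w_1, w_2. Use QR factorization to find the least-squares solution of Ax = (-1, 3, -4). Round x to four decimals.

q_1 = w_1/‖w_1‖ = (-4, -1, -1)/4.2426 = (-0.9428, -0.2357, -0.2357).
r_{12} = q_1·w_2 = 0.9428.
u_2 = w_2 − 0.9428·q_1 = (0.8889, -0.7778, -2.7778).
‖u_2‖ = 3.0185, so q_2 = (0.2945, -0.2577, -0.9203).
Qᵀb = (1.1785, 2.6135).
Back-substitute: x_2 = 2.6135/3.0185 = 0.8659.
x_1 = (1.1785 − 0.9428·0.8659)/4.2426 = 0.0854.

x = (0.0854, 0.8659)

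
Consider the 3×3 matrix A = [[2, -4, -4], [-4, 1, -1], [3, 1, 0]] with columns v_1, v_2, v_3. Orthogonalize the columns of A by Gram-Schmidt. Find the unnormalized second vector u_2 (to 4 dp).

v_1 = (2, -4, 3); ‖v_1‖ = 5.3852, so e_1 = (0.3714, -0.7428, 0.5571).
e_1·v_2 = 0.3714·(-4) + (-0.7428)·1 + 0.5571·1 = -1.6713.
u_2 = v_2 + 1.6713·e_1 = (-3.3793, -0.2414, 1.9310).

u_2 = (-3.3793, -0.2414, 1.9310)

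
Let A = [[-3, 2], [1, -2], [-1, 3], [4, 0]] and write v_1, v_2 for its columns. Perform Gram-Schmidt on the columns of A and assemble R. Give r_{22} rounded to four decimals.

v_1 = (-3, 1, -1, 4); ‖v_1‖ = 5.1962, so e_1 = (-0.5774, 0.1925, -0.1925, 0.7698).
e_1·v_2 = (-0.5774)·2 + 0.1925·(-2) + (-0.1925)·3 + 0.7698·0 = -2.1170.
u_2 = v_2 + 2.1170·e_1 = (0.7778, -1.5926, 2.5926, 1.6296).
r_{22} = ‖u_2‖ = 3.5382.

r_{22} = 3.5382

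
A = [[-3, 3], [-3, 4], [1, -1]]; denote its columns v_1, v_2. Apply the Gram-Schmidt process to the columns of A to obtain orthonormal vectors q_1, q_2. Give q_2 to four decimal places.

q_2 = (-0.6529, 0.7255, 0.2176)

q_1 = v_1/‖v_1‖ = (-3, -3, 1)/4.3589 = (-0.6882, -0.6882, 0.2294).
r_{12} = q_1·v_2 = -5.0471.
u_2 = v_2 + 5.0471·q_1 = (-0.4737, 0.5263, 0.1579).
‖u_2‖ = 0.7255, so q_2 = (-0.6529, 0.7255, 0.2176).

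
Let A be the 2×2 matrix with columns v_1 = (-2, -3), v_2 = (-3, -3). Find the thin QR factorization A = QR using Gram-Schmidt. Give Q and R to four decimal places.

Q = [[-0.5547, -0.8321], [-0.8321, 0.5547]], R = [[3.6056, 4.1603], [0.0000, 0.8321]]

v_1 = (-2, -3); ‖v_1‖ = 3.6056, so e_1 = (-0.5547, -0.8321).
e_1·v_2 = (-0.5547)·(-3) + (-0.8321)·(-3) = 4.1603.
u_2 = v_2 − 4.1603·e_1 = (-0.6923, 0.4615).
‖u_2‖ = 0.8321, so e_2 = (-0.8321, 0.5547).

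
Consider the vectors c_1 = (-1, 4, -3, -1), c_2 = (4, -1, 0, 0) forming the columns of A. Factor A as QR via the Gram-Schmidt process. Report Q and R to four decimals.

q_1 = c_1/‖c_1‖ = (-1, 4, -3, -1)/5.1962 = (-0.1925, 0.7698, -0.5774, -0.1925).
r_{12} = q_1·c_2 = -1.5396.
u_2 = c_2 + 1.5396·q_1 = (3.7037, 0.1852, -0.8889, -0.2963).
‖u_2‖ = 3.8249, so q_2 = (0.9683, 0.0484, -0.2324, -0.0775).

Q = [[-0.1925, 0.9683], [0.7698, 0.0484], [-0.5774, -0.2324], [-0.1925, -0.0775]], R = [[5.1962, -1.5396], [0.0000, 3.8249]]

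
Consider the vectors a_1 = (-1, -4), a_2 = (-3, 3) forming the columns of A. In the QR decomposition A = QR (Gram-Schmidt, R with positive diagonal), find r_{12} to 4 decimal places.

r_{12} = -2.1828

a_1 = (-1, -4); ‖a_1‖ = 4.1231, so q_1 = (-0.2425, -0.9701).
r_{12} = q_1·a_2 = -2.1828.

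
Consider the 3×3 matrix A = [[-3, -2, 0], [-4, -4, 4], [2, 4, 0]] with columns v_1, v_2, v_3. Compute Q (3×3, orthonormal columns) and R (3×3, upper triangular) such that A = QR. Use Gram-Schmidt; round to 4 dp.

v_1 = (-3, -4, 2); ‖v_1‖ = 5.3852, so q_1 = (-0.5571, -0.7428, 0.3714).
q_1·v_2 = (-0.5571)·(-2) + (-0.7428)·(-4) + 0.3714·4 = 5.5709.
u_2 = v_2 − 5.5709·q_1 = (1.1034, 0.1379, 1.9310).
‖u_2‖ = 2.2283, so q_2 = (0.4952, 0.0619, 0.8666).
q_1·v_3 = (-0.5571)·0 + (-0.7428)·4 + 0.3714·0 = -2.9711; q_2·v_3 = 0.4952·0 + 0.0619·4 + 0.8666·0 = 0.2476.
u_3 = v_3 + 2.9711·q_1 − 0.2476·q_2 = (-1.7778, 1.7778, 0.8889).
‖u_3‖ = 2.6667, so q_3 = (-0.6667, 0.6667, 0.3333).

Q = [[-0.5571, 0.4952, -0.6667], [-0.7428, 0.0619, 0.6667], [0.3714, 0.8666, 0.3333]], R = [[5.3852, 5.5709, -2.9711], [0.0000, 2.2283, 0.2476], [0.0000, 0.0000, 2.6667]]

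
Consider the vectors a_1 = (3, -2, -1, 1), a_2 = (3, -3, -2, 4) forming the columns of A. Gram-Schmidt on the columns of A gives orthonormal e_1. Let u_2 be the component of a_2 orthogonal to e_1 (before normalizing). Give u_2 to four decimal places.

a_1 = (3, -2, -1, 1); ‖a_1‖ = 3.8730, so e_1 = (0.7746, -0.5164, -0.2582, 0.2582).
e_1·a_2 = 0.7746·3 + (-0.5164)·(-3) + (-0.2582)·(-2) + 0.2582·4 = 5.4222.
u_2 = a_2 − 5.4222·e_1 = (-1.2000, -0.2000, -0.6000, 2.6000).

u_2 = (-1.2000, -0.2000, -0.6000, 2.6000)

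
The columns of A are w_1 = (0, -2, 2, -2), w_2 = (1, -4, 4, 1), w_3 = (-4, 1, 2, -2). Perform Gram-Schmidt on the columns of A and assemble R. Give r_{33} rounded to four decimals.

r_{33} = 4.1731

w_1 = (0, -2, 2, -2); ‖w_1‖ = 3.4641, so q_1 = (0.0000, -0.5774, 0.5774, -0.5774).
q_1·w_2 = 0.0000·1 + (-0.5774)·(-4) + 0.5774·4 + (-0.5774)·1 = 4.0415.
u_2 = w_2 − 4.0415·q_1 = (1.0000, -1.6667, 1.6667, 3.3333).
‖u_2‖ = 4.2032, so q_2 = (0.2379, -0.3965, 0.3965, 0.7931).
q_1·w_3 = 0.0000·(-4) + (-0.5774)·1 + 0.5774·2 + (-0.5774)·(-2) = 1.7321; q_2·w_3 = 0.2379·(-4) + (-0.3965)·1 + 0.3965·2 + 0.7931·(-2) = -2.1412.
u_3 = w_3 − 1.7321·q_1 + 2.1412·q_2 = (-3.4906, 1.1509, 1.8491, 0.6981).
r_{33} = ‖u_3‖ = 4.1731.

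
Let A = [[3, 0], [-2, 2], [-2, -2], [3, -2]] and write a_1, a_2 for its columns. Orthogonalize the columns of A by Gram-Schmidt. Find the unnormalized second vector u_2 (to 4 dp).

u_2 = (0.6923, 1.5385, -2.4615, -1.3077)

q_1 = a_1/‖a_1‖ = (3, -2, -2, 3)/5.0990 = (0.5883, -0.3922, -0.3922, 0.5883).
r_{12} = q_1·a_2 = -1.1767.
u_2 = a_2 + 1.1767·q_1 = (0.6923, 1.5385, -2.4615, -1.3077).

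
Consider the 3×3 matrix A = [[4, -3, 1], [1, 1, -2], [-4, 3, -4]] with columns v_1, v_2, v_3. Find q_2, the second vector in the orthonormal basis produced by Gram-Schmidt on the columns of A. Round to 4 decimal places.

q_2 = (-0.1231, 0.9847, 0.1231)

q_1 = v_1/‖v_1‖ = (4, 1, -4)/5.7446 = (0.6963, 0.1741, -0.6963).
r_{12} = q_1·v_2 = -4.0038.
u_2 = v_2 + 4.0038·q_1 = (-0.2121, 1.6970, 0.2121).
‖u_2‖ = 1.7233, so q_2 = (-0.1231, 0.9847, 0.1231).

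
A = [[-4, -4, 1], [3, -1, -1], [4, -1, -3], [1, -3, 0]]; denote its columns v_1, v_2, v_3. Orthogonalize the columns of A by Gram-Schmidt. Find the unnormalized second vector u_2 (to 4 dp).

v_1 = (-4, 3, 4, 1); ‖v_1‖ = 6.4807, so q_1 = (-0.6172, 0.4629, 0.6172, 0.1543).
q_1·v_2 = (-0.6172)·(-4) + 0.4629·(-1) + 0.6172·(-1) + 0.1543·(-3) = 0.9258.
u_2 = v_2 − 0.9258·q_1 = (-3.4286, -1.4286, -1.5714, -3.1429).

u_2 = (-3.4286, -1.4286, -1.5714, -3.1429)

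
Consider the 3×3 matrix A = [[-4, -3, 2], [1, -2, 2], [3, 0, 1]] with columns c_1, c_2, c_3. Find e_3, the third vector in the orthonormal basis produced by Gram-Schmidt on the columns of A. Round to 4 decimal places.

c_1 = (-4, 1, 3); ‖c_1‖ = 5.0990, so e_1 = (-0.7845, 0.1961, 0.5883).
e_1·c_2 = (-0.7845)·(-3) + 0.1961·(-2) + 0.5883·0 = 1.9612.
u_2 = c_2 − 1.9612·e_1 = (-1.4615, -2.3846, -1.1538).
‖u_2‖ = 3.0255, so e_2 = (-0.4831, -0.7882, -0.3814).
e_1·c_3 = (-0.7845)·2 + 0.1961·2 + 0.5883·1 = -0.5883; e_2·c_3 = (-0.4831)·2 + (-0.7882)·2 + (-0.3814)·1 = -2.9238.
u_3 = c_3 + 0.5883·e_1 + 2.9238·e_2 = (0.1261, -0.1891, 0.2311).
‖u_3‖ = 0.3241, so e_3 = (0.3889, -0.5834, 0.7130).

e_3 = (0.3889, -0.5834, 0.7130)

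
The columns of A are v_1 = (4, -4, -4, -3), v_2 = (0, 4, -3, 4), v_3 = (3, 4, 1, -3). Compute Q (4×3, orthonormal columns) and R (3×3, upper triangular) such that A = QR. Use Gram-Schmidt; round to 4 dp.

v_1 = (4, -4, -4, -3); ‖v_1‖ = 7.5498, so e_1 = (0.5298, -0.5298, -0.5298, -0.3974).
e_1·v_2 = 0.5298·0 + (-0.5298)·4 + (-0.5298)·(-3) + (-0.3974)·4 = -2.1193.
u_2 = v_2 + 2.1193·e_1 = (1.1228, 2.8772, -4.1228, 3.1579).
‖u_2‖ = 6.0422, so e_2 = (0.1858, 0.4762, -0.6823, 0.5226).
e_1·v_3 = 0.5298·3 + (-0.5298)·4 + (-0.5298)·1 + (-0.3974)·(-3) = 0.1325; e_2·v_3 = 0.1858·3 + 0.4762·4 + (-0.6823)·1 + 0.5226·(-3) = 0.2120.
u_3 = v_3 − 0.1325·e_1 − 0.2120·e_2 = (2.8904, 3.9692, 1.2148, -3.0581).
‖u_3‖ = 5.9108, so e_3 = (0.4890, 0.6715, 0.2055, -0.5174).

Q = [[0.5298, 0.1858, 0.4890], [-0.5298, 0.4762, 0.6715], [-0.5298, -0.6823, 0.2055], [-0.3974, 0.5226, -0.5174]], R = [[7.5498, -2.1193, 0.1325], [0.0000, 6.0422, 0.2120], [0.0000, 0.0000, 5.9108]]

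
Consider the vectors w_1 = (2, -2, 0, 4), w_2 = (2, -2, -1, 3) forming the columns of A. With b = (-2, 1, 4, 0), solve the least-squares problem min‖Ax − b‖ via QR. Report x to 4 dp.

x = (2.8750, -3.7500)

q_1 = w_1/‖w_1‖ = (2, -2, 0, 4)/4.8990 = (0.4082, -0.4082, 0.0000, 0.8165).
r_{12} = q_1·w_2 = 4.0825.
u_2 = w_2 − 4.0825·q_1 = (0.3333, -0.3333, -1.0000, -0.3333).
‖u_2‖ = 1.1547, so q_2 = (0.2887, -0.2887, -0.8660, -0.2887).
Qᵀb = (-1.2247, -4.3301).
Back-substitute: x_2 = -4.3301/1.1547 = -3.7500.
x_1 = (-1.2247 − 4.0825·(-3.7500))/4.8990 = 2.8750.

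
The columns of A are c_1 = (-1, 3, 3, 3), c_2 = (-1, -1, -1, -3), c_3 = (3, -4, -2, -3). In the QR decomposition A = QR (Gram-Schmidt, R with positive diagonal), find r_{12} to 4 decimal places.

q_1 = c_1/‖c_1‖ = (-1, 3, 3, 3)/5.2915 = (-0.1890, 0.5669, 0.5669, 0.5669).
r_{12} = q_1·c_2 = -2.6458.

r_{12} = -2.6458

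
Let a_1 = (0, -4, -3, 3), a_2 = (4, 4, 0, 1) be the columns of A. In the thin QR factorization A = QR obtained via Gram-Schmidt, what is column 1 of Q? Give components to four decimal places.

q_1 = a_1/‖a_1‖ = (0, -4, -3, 3)/5.8310 = (0.0000, -0.6860, -0.5145, 0.5145).

q_1 = (0.0000, -0.6860, -0.5145, 0.5145)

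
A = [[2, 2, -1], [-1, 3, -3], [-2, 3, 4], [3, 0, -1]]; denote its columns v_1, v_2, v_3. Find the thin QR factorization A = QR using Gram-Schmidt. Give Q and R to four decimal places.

Q = [[0.4714, 0.5629, 0.0719], [-0.2357, 0.5996, -0.7197], [-0.4714, 0.5384, 0.6718], [0.7071, 0.1836, 0.1601]], R = [[4.2426, -1.1785, -2.3570], [0.0000, 4.5399, -0.3916], [0.0000, 0.0000, 4.6142]]

v_1 = (2, -1, -2, 3); ‖v_1‖ = 4.2426, so e_1 = (0.4714, -0.2357, -0.4714, 0.7071).
e_1·v_2 = 0.4714·2 + (-0.2357)·3 + (-0.4714)·3 + 0.7071·0 = -1.1785.
u_2 = v_2 + 1.1785·e_1 = (2.5556, 2.7222, 2.4444, 0.8333).
‖u_2‖ = 4.5399, so e_2 = (0.5629, 0.5996, 0.5384, 0.1836).
e_1·v_3 = 0.4714·(-1) + (-0.2357)·(-3) + (-0.4714)·4 + 0.7071·(-1) = -2.3570; e_2·v_3 = 0.5629·(-1) + 0.5996·(-3) + 0.5384·4 + 0.1836·(-1) = -0.3916.
u_3 = v_3 + 2.3570·e_1 + 0.3916·e_2 = (0.3315, -3.3208, 3.0997, 0.7385).
‖u_3‖ = 4.6142, so e_3 = (0.0719, -0.7197, 0.6718, 0.1601).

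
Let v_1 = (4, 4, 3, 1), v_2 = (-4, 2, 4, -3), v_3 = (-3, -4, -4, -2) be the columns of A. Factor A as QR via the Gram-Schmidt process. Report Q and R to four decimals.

v_1 = (4, 4, 3, 1); ‖v_1‖ = 6.4807, so e_1 = (0.6172, 0.6172, 0.4629, 0.1543).
e_1·v_2 = 0.6172·(-4) + 0.6172·2 + 0.4629·4 + 0.1543·(-3) = 0.1543.
u_2 = v_2 − 0.1543·e_1 = (-4.0952, 1.9048, 3.9286, -3.0238).
‖u_2‖ = 6.7064, so e_2 = (-0.6106, 0.2840, 0.5858, -0.4509).
e_1·v_3 = 0.6172·(-3) + 0.6172·(-4) + 0.4629·(-4) + 0.1543·(-2) = -6.4807; e_2·v_3 = (-0.6106)·(-3) + 0.2840·(-4) + 0.5858·(-4) + (-0.4509)·(-2) = -0.7456.
u_3 = v_3 + 6.4807·e_1 + 0.7456·e_2 = (0.5447, 0.2118, -0.5633, -1.3362).
‖u_3‖ = 1.5634, so e_3 = (0.3484, 0.1354, -0.3603, -0.8547).

Q = [[0.6172, -0.6106, 0.3484], [0.6172, 0.2840, 0.1354], [0.4629, 0.5858, -0.3603], [0.1543, -0.4509, -0.8547]], R = [[6.4807, 0.1543, -6.4807], [0.0000, 6.7064, -0.7456], [0.0000, 0.0000, 1.5634]]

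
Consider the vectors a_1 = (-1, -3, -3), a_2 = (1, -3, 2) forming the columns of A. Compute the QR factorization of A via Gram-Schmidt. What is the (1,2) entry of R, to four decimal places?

a_1 = (-1, -3, -3); ‖a_1‖ = 4.3589, so e_1 = (-0.2294, -0.6882, -0.6882).
r_{12} = e_1·a_2 = 0.4588.

r_{12} = 0.4588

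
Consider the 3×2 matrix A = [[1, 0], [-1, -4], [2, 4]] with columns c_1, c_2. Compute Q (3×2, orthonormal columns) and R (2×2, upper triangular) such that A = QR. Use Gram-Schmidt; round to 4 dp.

Q = [[0.4082, -0.7071], [-0.4082, -0.7071], [0.8165, 0.0000]], R = [[2.4495, 4.8990], [0.0000, 2.8284]]

c_1 = (1, -1, 2); ‖c_1‖ = 2.4495, so q_1 = (0.4082, -0.4082, 0.8165).
q_1·c_2 = 0.4082·0 + (-0.4082)·(-4) + 0.8165·4 = 4.8990.
u_2 = c_2 − 4.8990·q_1 = (-2.0000, -2.0000, 0.0000).
‖u_2‖ = 2.8284, so q_2 = (-0.7071, -0.7071, 0.0000).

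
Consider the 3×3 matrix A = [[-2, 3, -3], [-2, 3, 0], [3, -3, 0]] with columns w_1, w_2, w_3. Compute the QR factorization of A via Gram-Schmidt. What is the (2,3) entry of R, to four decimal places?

q_1 = w_1/‖w_1‖ = (-2, -2, 3)/4.1231 = (-0.4851, -0.4851, 0.7276).
r_{12} = q_1·w_2 = -5.0932.
u_2 = w_2 + 5.0932·q_1 = (0.5294, 0.5294, 0.7059).
‖u_2‖ = 1.0290, so q_2 = (0.5145, 0.5145, 0.6860).
r_{23} = q_2·w_3 = -1.5435.

r_{23} = -1.5435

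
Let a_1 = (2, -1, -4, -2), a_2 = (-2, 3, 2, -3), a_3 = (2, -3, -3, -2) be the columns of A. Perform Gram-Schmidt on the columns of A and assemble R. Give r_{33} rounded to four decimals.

a_1 = (2, -1, -4, -2); ‖a_1‖ = 5.0000, so e_1 = (0.4000, -0.2000, -0.8000, -0.4000).
e_1·a_2 = 0.4000·(-2) + (-0.2000)·3 + (-0.8000)·2 + (-0.4000)·(-3) = -1.8000.
u_2 = a_2 + 1.8000·e_1 = (-1.2800, 2.6400, 0.5600, -3.7200).
‖u_2‖ = 4.7707, so e_2 = (-0.2683, 0.5534, 0.1174, -0.7798).
e_1·a_3 = 0.4000·2 + (-0.2000)·(-3) + (-0.8000)·(-3) + (-0.4000)·(-2) = 4.6000; e_2·a_3 = (-0.2683)·2 + 0.5534·(-3) + 0.1174·(-3) + (-0.7798)·(-2) = -0.9894.
u_3 = a_3 − 4.6000·e_1 + 0.9894·e_2 = (-0.1054, -1.5325, 0.7961, -0.9315).
r_{33} = ‖u_3‖ = 1.9650.

r_{33} = 1.9650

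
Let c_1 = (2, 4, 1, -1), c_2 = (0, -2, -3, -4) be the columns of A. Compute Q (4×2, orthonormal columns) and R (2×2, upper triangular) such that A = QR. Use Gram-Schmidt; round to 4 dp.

c_1 = (2, 4, 1, -1); ‖c_1‖ = 4.6904, so q_1 = (0.4264, 0.8528, 0.2132, -0.2132).
q_1·c_2 = 0.4264·0 + 0.8528·(-2) + 0.2132·(-3) + (-0.2132)·(-4) = -1.4924.
u_2 = c_2 + 1.4924·q_1 = (0.6364, -0.7273, -2.6818, -4.3182).
‖u_2‖ = 5.1742, so q_2 = (0.1230, -0.1406, -0.5183, -0.8346).

Q = [[0.4264, 0.1230], [0.8528, -0.1406], [0.2132, -0.5183], [-0.2132, -0.8346]], R = [[4.6904, -1.4924], [0.0000, 5.1742]]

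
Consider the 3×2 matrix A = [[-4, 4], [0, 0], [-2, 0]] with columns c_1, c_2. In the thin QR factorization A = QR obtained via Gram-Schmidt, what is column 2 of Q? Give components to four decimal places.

q_2 = (0.4472, 0.0000, -0.8944)

q_1 = c_1/‖c_1‖ = (-4, 0, -2)/4.4721 = (-0.8944, 0.0000, -0.4472).
r_{12} = q_1·c_2 = -3.5777.
u_2 = c_2 + 3.5777·q_1 = (0.8000, 0.0000, -1.6000).
‖u_2‖ = 1.7889, so q_2 = (0.4472, 0.0000, -0.8944).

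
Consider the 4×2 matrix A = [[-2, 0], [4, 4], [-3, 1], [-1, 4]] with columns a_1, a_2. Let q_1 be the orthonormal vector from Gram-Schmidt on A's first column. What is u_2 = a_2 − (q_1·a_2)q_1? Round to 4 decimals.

u_2 = (0.6000, 2.8000, 1.9000, 4.3000)

q_1 = a_1/‖a_1‖ = (-2, 4, -3, -1)/5.4772 = (-0.3651, 0.7303, -0.5477, -0.1826).
r_{12} = q_1·a_2 = 1.6432.
u_2 = a_2 − 1.6432·q_1 = (0.6000, 2.8000, 1.9000, 4.3000).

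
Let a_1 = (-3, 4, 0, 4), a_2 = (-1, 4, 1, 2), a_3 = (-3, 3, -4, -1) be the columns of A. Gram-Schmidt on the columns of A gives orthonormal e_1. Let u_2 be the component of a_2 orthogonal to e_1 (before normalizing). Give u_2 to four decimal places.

e_1 = a_1/‖a_1‖ = (-3, 4, 0, 4)/6.4031 = (-0.4685, 0.6247, 0.0000, 0.6247).
r_{12} = e_1·a_2 = 4.2167.
u_2 = a_2 − 4.2167·e_1 = (0.9756, 1.3659, 1.0000, -0.6341).

u_2 = (0.9756, 1.3659, 1.0000, -0.6341)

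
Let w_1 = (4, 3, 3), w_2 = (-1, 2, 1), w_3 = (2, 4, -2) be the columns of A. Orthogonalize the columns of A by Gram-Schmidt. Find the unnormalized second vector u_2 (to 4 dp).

u_2 = (-1.5882, 1.5588, 0.5588)

e_1 = w_1/‖w_1‖ = (4, 3, 3)/5.8310 = (0.6860, 0.5145, 0.5145).
r_{12} = e_1·w_2 = 0.8575.
u_2 = w_2 − 0.8575·e_1 = (-1.5882, 1.5588, 0.5588).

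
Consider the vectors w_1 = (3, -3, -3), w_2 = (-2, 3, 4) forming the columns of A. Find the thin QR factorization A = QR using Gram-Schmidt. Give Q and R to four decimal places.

w_1 = (3, -3, -3); ‖w_1‖ = 5.1962, so e_1 = (0.5774, -0.5774, -0.5774).
e_1·w_2 = 0.5774·(-2) + (-0.5774)·3 + (-0.5774)·4 = -5.1962.
u_2 = w_2 + 5.1962·e_1 = (1.0000, 0.0000, 1.0000).
‖u_2‖ = 1.4142, so e_2 = (0.7071, 0.0000, 0.7071).

Q = [[0.5774, 0.7071], [-0.5774, 0.0000], [-0.5774, 0.7071]], R = [[5.1962, -5.1962], [0.0000, 1.4142]]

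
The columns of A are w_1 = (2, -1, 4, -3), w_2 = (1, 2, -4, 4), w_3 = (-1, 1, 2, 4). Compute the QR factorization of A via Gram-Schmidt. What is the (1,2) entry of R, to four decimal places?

r_{12} = -5.1121

w_1 = (2, -1, 4, -3); ‖w_1‖ = 5.4772, so e_1 = (0.3651, -0.1826, 0.7303, -0.5477).
r_{12} = e_1·w_2 = -5.1121.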